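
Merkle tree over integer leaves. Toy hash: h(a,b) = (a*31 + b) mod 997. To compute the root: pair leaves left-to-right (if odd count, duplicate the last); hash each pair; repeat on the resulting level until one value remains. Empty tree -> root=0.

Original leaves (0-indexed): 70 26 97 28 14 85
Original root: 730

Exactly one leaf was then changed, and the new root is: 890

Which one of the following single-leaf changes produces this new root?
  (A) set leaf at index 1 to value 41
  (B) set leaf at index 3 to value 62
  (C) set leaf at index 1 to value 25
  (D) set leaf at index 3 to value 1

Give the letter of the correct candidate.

Original leaves: [70, 26, 97, 28, 14, 85]
Target new root: 890
Try each candidate change and compute the resulting root:
Candidate A: set leaf[1] = 41 -> leaves = [70, 41, 97, 28, 14, 85]
  L0: [70, 41, 97, 28, 14, 85]
  L1: h(70,41)=(70*31+41)%997=217 h(97,28)=(97*31+28)%997=44 h(14,85)=(14*31+85)%997=519 -> [217, 44, 519]
  L2: h(217,44)=(217*31+44)%997=789 h(519,519)=(519*31+519)%997=656 -> [789, 656]
  L3: h(789,656)=(789*31+656)%997=190 -> [190]
  root = 190 != target 890
Candidate B: set leaf[3] = 62 -> leaves = [70, 26, 97, 62, 14, 85]
  L0: [70, 26, 97, 62, 14, 85]
  L1: h(70,26)=(70*31+26)%997=202 h(97,62)=(97*31+62)%997=78 h(14,85)=(14*31+85)%997=519 -> [202, 78, 519]
  L2: h(202,78)=(202*31+78)%997=358 h(519,519)=(519*31+519)%997=656 -> [358, 656]
  L3: h(358,656)=(358*31+656)%997=787 -> [787]
  root = 787 != target 890
Candidate C: set leaf[1] = 25 -> leaves = [70, 25, 97, 28, 14, 85]
  L0: [70, 25, 97, 28, 14, 85]
  L1: h(70,25)=(70*31+25)%997=201 h(97,28)=(97*31+28)%997=44 h(14,85)=(14*31+85)%997=519 -> [201, 44, 519]
  L2: h(201,44)=(201*31+44)%997=293 h(519,519)=(519*31+519)%997=656 -> [293, 656]
  L3: h(293,656)=(293*31+656)%997=766 -> [766]
  root = 766 != target 890
Candidate D: set leaf[3] = 1 -> leaves = [70, 26, 97, 1, 14, 85]
  L0: [70, 26, 97, 1, 14, 85]
  L1: h(70,26)=(70*31+26)%997=202 h(97,1)=(97*31+1)%997=17 h(14,85)=(14*31+85)%997=519 -> [202, 17, 519]
  L2: h(202,17)=(202*31+17)%997=297 h(519,519)=(519*31+519)%997=656 -> [297, 656]
  L3: h(297,656)=(297*31+656)%997=890 -> [890]
  root = 890 == target 890  ** MATCH **
Candidate D produces the target root.

Answer: D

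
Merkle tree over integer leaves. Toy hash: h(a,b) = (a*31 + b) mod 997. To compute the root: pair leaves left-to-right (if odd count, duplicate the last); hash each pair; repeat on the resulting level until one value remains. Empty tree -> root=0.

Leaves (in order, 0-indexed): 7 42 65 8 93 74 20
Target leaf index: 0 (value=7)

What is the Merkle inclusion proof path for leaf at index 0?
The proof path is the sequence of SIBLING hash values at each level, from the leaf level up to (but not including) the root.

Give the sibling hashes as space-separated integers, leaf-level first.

Answer: 42 29 583

Derivation:
L0 (leaves): [7, 42, 65, 8, 93, 74, 20], target index=0
L1: h(7,42)=(7*31+42)%997=259 [pair 0] h(65,8)=(65*31+8)%997=29 [pair 1] h(93,74)=(93*31+74)%997=963 [pair 2] h(20,20)=(20*31+20)%997=640 [pair 3] -> [259, 29, 963, 640]
  Sibling for proof at L0: 42
L2: h(259,29)=(259*31+29)%997=82 [pair 0] h(963,640)=(963*31+640)%997=583 [pair 1] -> [82, 583]
  Sibling for proof at L1: 29
L3: h(82,583)=(82*31+583)%997=134 [pair 0] -> [134]
  Sibling for proof at L2: 583
Root: 134
Proof path (sibling hashes from leaf to root): [42, 29, 583]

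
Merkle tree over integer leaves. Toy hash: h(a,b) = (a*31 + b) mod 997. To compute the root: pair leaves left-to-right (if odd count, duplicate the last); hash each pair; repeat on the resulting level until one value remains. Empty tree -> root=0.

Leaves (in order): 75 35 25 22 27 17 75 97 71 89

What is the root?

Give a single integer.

Answer: 24

Derivation:
L0: [75, 35, 25, 22, 27, 17, 75, 97, 71, 89]
L1: h(75,35)=(75*31+35)%997=366 h(25,22)=(25*31+22)%997=797 h(27,17)=(27*31+17)%997=854 h(75,97)=(75*31+97)%997=428 h(71,89)=(71*31+89)%997=296 -> [366, 797, 854, 428, 296]
L2: h(366,797)=(366*31+797)%997=179 h(854,428)=(854*31+428)%997=980 h(296,296)=(296*31+296)%997=499 -> [179, 980, 499]
L3: h(179,980)=(179*31+980)%997=547 h(499,499)=(499*31+499)%997=16 -> [547, 16]
L4: h(547,16)=(547*31+16)%997=24 -> [24]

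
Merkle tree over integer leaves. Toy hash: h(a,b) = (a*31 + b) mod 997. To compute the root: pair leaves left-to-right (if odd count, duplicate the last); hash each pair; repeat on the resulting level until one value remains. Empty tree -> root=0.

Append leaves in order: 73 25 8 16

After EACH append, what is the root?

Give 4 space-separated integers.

Answer: 73 294 397 405

Derivation:
After append 73 (leaves=[73]):
  L0: [73]
  root=73
After append 25 (leaves=[73, 25]):
  L0: [73, 25]
  L1: h(73,25)=(73*31+25)%997=294 -> [294]
  root=294
After append 8 (leaves=[73, 25, 8]):
  L0: [73, 25, 8]
  L1: h(73,25)=(73*31+25)%997=294 h(8,8)=(8*31+8)%997=256 -> [294, 256]
  L2: h(294,256)=(294*31+256)%997=397 -> [397]
  root=397
After append 16 (leaves=[73, 25, 8, 16]):
  L0: [73, 25, 8, 16]
  L1: h(73,25)=(73*31+25)%997=294 h(8,16)=(8*31+16)%997=264 -> [294, 264]
  L2: h(294,264)=(294*31+264)%997=405 -> [405]
  root=405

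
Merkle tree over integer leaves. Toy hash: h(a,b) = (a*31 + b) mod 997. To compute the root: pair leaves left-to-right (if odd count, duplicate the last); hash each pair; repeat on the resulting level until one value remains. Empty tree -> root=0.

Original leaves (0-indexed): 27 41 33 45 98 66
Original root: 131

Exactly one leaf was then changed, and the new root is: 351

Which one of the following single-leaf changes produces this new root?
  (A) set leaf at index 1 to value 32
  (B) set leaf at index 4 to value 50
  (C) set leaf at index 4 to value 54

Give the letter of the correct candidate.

Original leaves: [27, 41, 33, 45, 98, 66]
Target new root: 351
Try each candidate change and compute the resulting root:
Candidate A: set leaf[1] = 32 -> leaves = [27, 32, 33, 45, 98, 66]
  L0: [27, 32, 33, 45, 98, 66]
  L1: h(27,32)=(27*31+32)%997=869 h(33,45)=(33*31+45)%997=71 h(98,66)=(98*31+66)%997=113 -> [869, 71, 113]
  L2: h(869,71)=(869*31+71)%997=91 h(113,113)=(113*31+113)%997=625 -> [91, 625]
  L3: h(91,625)=(91*31+625)%997=455 -> [455]
  root = 455 != target 351
Candidate B: set leaf[4] = 50 -> leaves = [27, 41, 33, 45, 50, 66]
  L0: [27, 41, 33, 45, 50, 66]
  L1: h(27,41)=(27*31+41)%997=878 h(33,45)=(33*31+45)%997=71 h(50,66)=(50*31+66)%997=619 -> [878, 71, 619]
  L2: h(878,71)=(878*31+71)%997=370 h(619,619)=(619*31+619)%997=865 -> [370, 865]
  L3: h(370,865)=(370*31+865)%997=371 -> [371]
  root = 371 != target 351
Candidate C: set leaf[4] = 54 -> leaves = [27, 41, 33, 45, 54, 66]
  L0: [27, 41, 33, 45, 54, 66]
  L1: h(27,41)=(27*31+41)%997=878 h(33,45)=(33*31+45)%997=71 h(54,66)=(54*31+66)%997=743 -> [878, 71, 743]
  L2: h(878,71)=(878*31+71)%997=370 h(743,743)=(743*31+743)%997=845 -> [370, 845]
  L3: h(370,845)=(370*31+845)%997=351 -> [351]
  root = 351 == target 351  ** MATCH **
Candidate C produces the target root.

Answer: C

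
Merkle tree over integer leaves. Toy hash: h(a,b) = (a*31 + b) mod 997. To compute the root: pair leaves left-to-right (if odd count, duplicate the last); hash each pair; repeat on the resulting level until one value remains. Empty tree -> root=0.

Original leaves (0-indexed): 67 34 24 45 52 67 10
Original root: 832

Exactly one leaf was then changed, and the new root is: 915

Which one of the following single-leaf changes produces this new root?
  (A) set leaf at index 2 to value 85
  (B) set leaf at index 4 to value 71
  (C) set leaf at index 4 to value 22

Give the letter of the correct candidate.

Answer: C

Derivation:
Original leaves: [67, 34, 24, 45, 52, 67, 10]
Target new root: 915
Try each candidate change and compute the resulting root:
Candidate A: set leaf[2] = 85 -> leaves = [67, 34, 85, 45, 52, 67, 10]
  L0: [67, 34, 85, 45, 52, 67, 10]
  L1: h(67,34)=(67*31+34)%997=117 h(85,45)=(85*31+45)%997=686 h(52,67)=(52*31+67)%997=682 h(10,10)=(10*31+10)%997=320 -> [117, 686, 682, 320]
  L2: h(117,686)=(117*31+686)%997=325 h(682,320)=(682*31+320)%997=525 -> [325, 525]
  L3: h(325,525)=(325*31+525)%997=630 -> [630]
  root = 630 != target 915
Candidate B: set leaf[4] = 71 -> leaves = [67, 34, 24, 45, 71, 67, 10]
  L0: [67, 34, 24, 45, 71, 67, 10]
  L1: h(67,34)=(67*31+34)%997=117 h(24,45)=(24*31+45)%997=789 h(71,67)=(71*31+67)%997=274 h(10,10)=(10*31+10)%997=320 -> [117, 789, 274, 320]
  L2: h(117,789)=(117*31+789)%997=428 h(274,320)=(274*31+320)%997=838 -> [428, 838]
  L3: h(428,838)=(428*31+838)%997=148 -> [148]
  root = 148 != target 915
Candidate C: set leaf[4] = 22 -> leaves = [67, 34, 24, 45, 22, 67, 10]
  L0: [67, 34, 24, 45, 22, 67, 10]
  L1: h(67,34)=(67*31+34)%997=117 h(24,45)=(24*31+45)%997=789 h(22,67)=(22*31+67)%997=749 h(10,10)=(10*31+10)%997=320 -> [117, 789, 749, 320]
  L2: h(117,789)=(117*31+789)%997=428 h(749,320)=(749*31+320)%997=608 -> [428, 608]
  L3: h(428,608)=(428*31+608)%997=915 -> [915]
  root = 915 == target 915  ** MATCH **
Candidate C produces the target root.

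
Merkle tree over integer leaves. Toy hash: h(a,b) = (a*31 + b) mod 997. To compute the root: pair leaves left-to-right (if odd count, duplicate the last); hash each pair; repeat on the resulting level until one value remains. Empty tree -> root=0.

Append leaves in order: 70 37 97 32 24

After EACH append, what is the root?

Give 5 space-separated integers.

Answer: 70 213 734 669 450

Derivation:
After append 70 (leaves=[70]):
  L0: [70]
  root=70
After append 37 (leaves=[70, 37]):
  L0: [70, 37]
  L1: h(70,37)=(70*31+37)%997=213 -> [213]
  root=213
After append 97 (leaves=[70, 37, 97]):
  L0: [70, 37, 97]
  L1: h(70,37)=(70*31+37)%997=213 h(97,97)=(97*31+97)%997=113 -> [213, 113]
  L2: h(213,113)=(213*31+113)%997=734 -> [734]
  root=734
After append 32 (leaves=[70, 37, 97, 32]):
  L0: [70, 37, 97, 32]
  L1: h(70,37)=(70*31+37)%997=213 h(97,32)=(97*31+32)%997=48 -> [213, 48]
  L2: h(213,48)=(213*31+48)%997=669 -> [669]
  root=669
After append 24 (leaves=[70, 37, 97, 32, 24]):
  L0: [70, 37, 97, 32, 24]
  L1: h(70,37)=(70*31+37)%997=213 h(97,32)=(97*31+32)%997=48 h(24,24)=(24*31+24)%997=768 -> [213, 48, 768]
  L2: h(213,48)=(213*31+48)%997=669 h(768,768)=(768*31+768)%997=648 -> [669, 648]
  L3: h(669,648)=(669*31+648)%997=450 -> [450]
  root=450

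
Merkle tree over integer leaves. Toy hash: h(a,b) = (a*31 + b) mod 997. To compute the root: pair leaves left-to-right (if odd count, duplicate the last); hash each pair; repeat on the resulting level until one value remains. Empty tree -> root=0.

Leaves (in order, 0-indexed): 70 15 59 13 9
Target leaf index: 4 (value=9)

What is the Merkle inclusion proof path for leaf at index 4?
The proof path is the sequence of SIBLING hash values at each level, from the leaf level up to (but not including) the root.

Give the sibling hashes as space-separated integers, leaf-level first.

Answer: 9 288 784

Derivation:
L0 (leaves): [70, 15, 59, 13, 9], target index=4
L1: h(70,15)=(70*31+15)%997=191 [pair 0] h(59,13)=(59*31+13)%997=845 [pair 1] h(9,9)=(9*31+9)%997=288 [pair 2] -> [191, 845, 288]
  Sibling for proof at L0: 9
L2: h(191,845)=(191*31+845)%997=784 [pair 0] h(288,288)=(288*31+288)%997=243 [pair 1] -> [784, 243]
  Sibling for proof at L1: 288
L3: h(784,243)=(784*31+243)%997=619 [pair 0] -> [619]
  Sibling for proof at L2: 784
Root: 619
Proof path (sibling hashes from leaf to root): [9, 288, 784]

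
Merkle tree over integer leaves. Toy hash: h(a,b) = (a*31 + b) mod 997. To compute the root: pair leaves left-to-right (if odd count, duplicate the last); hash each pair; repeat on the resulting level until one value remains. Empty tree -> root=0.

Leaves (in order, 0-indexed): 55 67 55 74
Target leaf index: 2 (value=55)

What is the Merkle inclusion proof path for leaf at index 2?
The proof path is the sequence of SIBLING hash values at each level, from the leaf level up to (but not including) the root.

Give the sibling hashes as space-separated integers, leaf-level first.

Answer: 74 775

Derivation:
L0 (leaves): [55, 67, 55, 74], target index=2
L1: h(55,67)=(55*31+67)%997=775 [pair 0] h(55,74)=(55*31+74)%997=782 [pair 1] -> [775, 782]
  Sibling for proof at L0: 74
L2: h(775,782)=(775*31+782)%997=879 [pair 0] -> [879]
  Sibling for proof at L1: 775
Root: 879
Proof path (sibling hashes from leaf to root): [74, 775]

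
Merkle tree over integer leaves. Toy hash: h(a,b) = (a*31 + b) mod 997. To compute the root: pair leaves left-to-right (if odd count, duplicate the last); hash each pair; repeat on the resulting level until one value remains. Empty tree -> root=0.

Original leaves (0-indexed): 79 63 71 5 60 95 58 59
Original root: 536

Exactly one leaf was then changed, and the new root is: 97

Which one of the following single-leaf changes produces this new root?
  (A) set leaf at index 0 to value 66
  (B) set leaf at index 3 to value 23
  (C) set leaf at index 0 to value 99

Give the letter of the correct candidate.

Original leaves: [79, 63, 71, 5, 60, 95, 58, 59]
Target new root: 97
Try each candidate change and compute the resulting root:
Candidate A: set leaf[0] = 66 -> leaves = [66, 63, 71, 5, 60, 95, 58, 59]
  L0: [66, 63, 71, 5, 60, 95, 58, 59]
  L1: h(66,63)=(66*31+63)%997=115 h(71,5)=(71*31+5)%997=212 h(60,95)=(60*31+95)%997=958 h(58,59)=(58*31+59)%997=860 -> [115, 212, 958, 860]
  L2: h(115,212)=(115*31+212)%997=786 h(958,860)=(958*31+860)%997=648 -> [786, 648]
  L3: h(786,648)=(786*31+648)%997=89 -> [89]
  root = 89 != target 97
Candidate B: set leaf[3] = 23 -> leaves = [79, 63, 71, 23, 60, 95, 58, 59]
  L0: [79, 63, 71, 23, 60, 95, 58, 59]
  L1: h(79,63)=(79*31+63)%997=518 h(71,23)=(71*31+23)%997=230 h(60,95)=(60*31+95)%997=958 h(58,59)=(58*31+59)%997=860 -> [518, 230, 958, 860]
  L2: h(518,230)=(518*31+230)%997=336 h(958,860)=(958*31+860)%997=648 -> [336, 648]
  L3: h(336,648)=(336*31+648)%997=97 -> [97]
  root = 97 == target 97  ** MATCH **
Candidate C: set leaf[0] = 99 -> leaves = [99, 63, 71, 5, 60, 95, 58, 59]
  L0: [99, 63, 71, 5, 60, 95, 58, 59]
  L1: h(99,63)=(99*31+63)%997=141 h(71,5)=(71*31+5)%997=212 h(60,95)=(60*31+95)%997=958 h(58,59)=(58*31+59)%997=860 -> [141, 212, 958, 860]
  L2: h(141,212)=(141*31+212)%997=595 h(958,860)=(958*31+860)%997=648 -> [595, 648]
  L3: h(595,648)=(595*31+648)%997=150 -> [150]
  root = 150 != target 97
Candidate B produces the target root.

Answer: B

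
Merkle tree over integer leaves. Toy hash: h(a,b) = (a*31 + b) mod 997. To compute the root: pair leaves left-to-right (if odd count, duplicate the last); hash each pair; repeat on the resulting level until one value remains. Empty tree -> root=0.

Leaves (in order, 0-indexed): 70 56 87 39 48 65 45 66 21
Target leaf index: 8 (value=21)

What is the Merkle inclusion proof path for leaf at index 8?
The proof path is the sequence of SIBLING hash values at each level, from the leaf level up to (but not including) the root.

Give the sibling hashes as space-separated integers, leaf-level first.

L0 (leaves): [70, 56, 87, 39, 48, 65, 45, 66, 21], target index=8
L1: h(70,56)=(70*31+56)%997=232 [pair 0] h(87,39)=(87*31+39)%997=742 [pair 1] h(48,65)=(48*31+65)%997=556 [pair 2] h(45,66)=(45*31+66)%997=464 [pair 3] h(21,21)=(21*31+21)%997=672 [pair 4] -> [232, 742, 556, 464, 672]
  Sibling for proof at L0: 21
L2: h(232,742)=(232*31+742)%997=955 [pair 0] h(556,464)=(556*31+464)%997=751 [pair 1] h(672,672)=(672*31+672)%997=567 [pair 2] -> [955, 751, 567]
  Sibling for proof at L1: 672
L3: h(955,751)=(955*31+751)%997=446 [pair 0] h(567,567)=(567*31+567)%997=198 [pair 1] -> [446, 198]
  Sibling for proof at L2: 567
L4: h(446,198)=(446*31+198)%997=66 [pair 0] -> [66]
  Sibling for proof at L3: 446
Root: 66
Proof path (sibling hashes from leaf to root): [21, 672, 567, 446]

Answer: 21 672 567 446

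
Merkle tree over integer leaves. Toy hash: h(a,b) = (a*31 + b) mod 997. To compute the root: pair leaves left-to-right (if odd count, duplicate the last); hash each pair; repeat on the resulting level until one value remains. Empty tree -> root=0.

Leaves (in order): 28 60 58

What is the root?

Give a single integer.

Answer: 714

Derivation:
L0: [28, 60, 58]
L1: h(28,60)=(28*31+60)%997=928 h(58,58)=(58*31+58)%997=859 -> [928, 859]
L2: h(928,859)=(928*31+859)%997=714 -> [714]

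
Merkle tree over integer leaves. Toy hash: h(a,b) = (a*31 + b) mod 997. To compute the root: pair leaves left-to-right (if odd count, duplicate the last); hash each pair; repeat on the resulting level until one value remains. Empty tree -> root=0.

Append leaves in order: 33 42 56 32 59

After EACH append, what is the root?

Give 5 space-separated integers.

Answer: 33 68 909 885 115

Derivation:
After append 33 (leaves=[33]):
  L0: [33]
  root=33
After append 42 (leaves=[33, 42]):
  L0: [33, 42]
  L1: h(33,42)=(33*31+42)%997=68 -> [68]
  root=68
After append 56 (leaves=[33, 42, 56]):
  L0: [33, 42, 56]
  L1: h(33,42)=(33*31+42)%997=68 h(56,56)=(56*31+56)%997=795 -> [68, 795]
  L2: h(68,795)=(68*31+795)%997=909 -> [909]
  root=909
After append 32 (leaves=[33, 42, 56, 32]):
  L0: [33, 42, 56, 32]
  L1: h(33,42)=(33*31+42)%997=68 h(56,32)=(56*31+32)%997=771 -> [68, 771]
  L2: h(68,771)=(68*31+771)%997=885 -> [885]
  root=885
After append 59 (leaves=[33, 42, 56, 32, 59]):
  L0: [33, 42, 56, 32, 59]
  L1: h(33,42)=(33*31+42)%997=68 h(56,32)=(56*31+32)%997=771 h(59,59)=(59*31+59)%997=891 -> [68, 771, 891]
  L2: h(68,771)=(68*31+771)%997=885 h(891,891)=(891*31+891)%997=596 -> [885, 596]
  L3: h(885,596)=(885*31+596)%997=115 -> [115]
  root=115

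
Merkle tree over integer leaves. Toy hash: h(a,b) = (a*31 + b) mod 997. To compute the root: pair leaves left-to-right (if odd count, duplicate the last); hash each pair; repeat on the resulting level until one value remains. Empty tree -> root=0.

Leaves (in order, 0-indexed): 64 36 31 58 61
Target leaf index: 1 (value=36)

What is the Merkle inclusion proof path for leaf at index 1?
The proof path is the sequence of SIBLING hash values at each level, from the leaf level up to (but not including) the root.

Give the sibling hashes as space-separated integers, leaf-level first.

L0 (leaves): [64, 36, 31, 58, 61], target index=1
L1: h(64,36)=(64*31+36)%997=26 [pair 0] h(31,58)=(31*31+58)%997=22 [pair 1] h(61,61)=(61*31+61)%997=955 [pair 2] -> [26, 22, 955]
  Sibling for proof at L0: 64
L2: h(26,22)=(26*31+22)%997=828 [pair 0] h(955,955)=(955*31+955)%997=650 [pair 1] -> [828, 650]
  Sibling for proof at L1: 22
L3: h(828,650)=(828*31+650)%997=396 [pair 0] -> [396]
  Sibling for proof at L2: 650
Root: 396
Proof path (sibling hashes from leaf to root): [64, 22, 650]

Answer: 64 22 650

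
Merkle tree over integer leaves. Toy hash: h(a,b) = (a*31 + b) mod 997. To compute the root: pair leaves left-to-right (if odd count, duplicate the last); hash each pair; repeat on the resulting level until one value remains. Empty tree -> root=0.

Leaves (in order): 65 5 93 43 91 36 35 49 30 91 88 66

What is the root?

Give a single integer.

L0: [65, 5, 93, 43, 91, 36, 35, 49, 30, 91, 88, 66]
L1: h(65,5)=(65*31+5)%997=26 h(93,43)=(93*31+43)%997=932 h(91,36)=(91*31+36)%997=863 h(35,49)=(35*31+49)%997=137 h(30,91)=(30*31+91)%997=24 h(88,66)=(88*31+66)%997=800 -> [26, 932, 863, 137, 24, 800]
L2: h(26,932)=(26*31+932)%997=741 h(863,137)=(863*31+137)%997=968 h(24,800)=(24*31+800)%997=547 -> [741, 968, 547]
L3: h(741,968)=(741*31+968)%997=11 h(547,547)=(547*31+547)%997=555 -> [11, 555]
L4: h(11,555)=(11*31+555)%997=896 -> [896]

Answer: 896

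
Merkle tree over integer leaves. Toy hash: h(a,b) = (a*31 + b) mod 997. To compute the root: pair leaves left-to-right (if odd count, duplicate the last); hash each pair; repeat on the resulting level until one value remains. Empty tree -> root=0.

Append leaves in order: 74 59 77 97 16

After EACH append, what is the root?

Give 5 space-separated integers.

Answer: 74 359 632 652 704

Derivation:
After append 74 (leaves=[74]):
  L0: [74]
  root=74
After append 59 (leaves=[74, 59]):
  L0: [74, 59]
  L1: h(74,59)=(74*31+59)%997=359 -> [359]
  root=359
After append 77 (leaves=[74, 59, 77]):
  L0: [74, 59, 77]
  L1: h(74,59)=(74*31+59)%997=359 h(77,77)=(77*31+77)%997=470 -> [359, 470]
  L2: h(359,470)=(359*31+470)%997=632 -> [632]
  root=632
After append 97 (leaves=[74, 59, 77, 97]):
  L0: [74, 59, 77, 97]
  L1: h(74,59)=(74*31+59)%997=359 h(77,97)=(77*31+97)%997=490 -> [359, 490]
  L2: h(359,490)=(359*31+490)%997=652 -> [652]
  root=652
After append 16 (leaves=[74, 59, 77, 97, 16]):
  L0: [74, 59, 77, 97, 16]
  L1: h(74,59)=(74*31+59)%997=359 h(77,97)=(77*31+97)%997=490 h(16,16)=(16*31+16)%997=512 -> [359, 490, 512]
  L2: h(359,490)=(359*31+490)%997=652 h(512,512)=(512*31+512)%997=432 -> [652, 432]
  L3: h(652,432)=(652*31+432)%997=704 -> [704]
  root=704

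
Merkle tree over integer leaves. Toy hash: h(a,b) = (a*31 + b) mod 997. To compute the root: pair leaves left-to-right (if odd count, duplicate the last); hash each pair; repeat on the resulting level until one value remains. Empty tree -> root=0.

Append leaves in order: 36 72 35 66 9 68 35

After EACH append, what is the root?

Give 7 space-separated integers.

After append 36 (leaves=[36]):
  L0: [36]
  root=36
After append 72 (leaves=[36, 72]):
  L0: [36, 72]
  L1: h(36,72)=(36*31+72)%997=191 -> [191]
  root=191
After append 35 (leaves=[36, 72, 35]):
  L0: [36, 72, 35]
  L1: h(36,72)=(36*31+72)%997=191 h(35,35)=(35*31+35)%997=123 -> [191, 123]
  L2: h(191,123)=(191*31+123)%997=62 -> [62]
  root=62
After append 66 (leaves=[36, 72, 35, 66]):
  L0: [36, 72, 35, 66]
  L1: h(36,72)=(36*31+72)%997=191 h(35,66)=(35*31+66)%997=154 -> [191, 154]
  L2: h(191,154)=(191*31+154)%997=93 -> [93]
  root=93
After append 9 (leaves=[36, 72, 35, 66, 9]):
  L0: [36, 72, 35, 66, 9]
  L1: h(36,72)=(36*31+72)%997=191 h(35,66)=(35*31+66)%997=154 h(9,9)=(9*31+9)%997=288 -> [191, 154, 288]
  L2: h(191,154)=(191*31+154)%997=93 h(288,288)=(288*31+288)%997=243 -> [93, 243]
  L3: h(93,243)=(93*31+243)%997=135 -> [135]
  root=135
After append 68 (leaves=[36, 72, 35, 66, 9, 68]):
  L0: [36, 72, 35, 66, 9, 68]
  L1: h(36,72)=(36*31+72)%997=191 h(35,66)=(35*31+66)%997=154 h(9,68)=(9*31+68)%997=347 -> [191, 154, 347]
  L2: h(191,154)=(191*31+154)%997=93 h(347,347)=(347*31+347)%997=137 -> [93, 137]
  L3: h(93,137)=(93*31+137)%997=29 -> [29]
  root=29
After append 35 (leaves=[36, 72, 35, 66, 9, 68, 35]):
  L0: [36, 72, 35, 66, 9, 68, 35]
  L1: h(36,72)=(36*31+72)%997=191 h(35,66)=(35*31+66)%997=154 h(9,68)=(9*31+68)%997=347 h(35,35)=(35*31+35)%997=123 -> [191, 154, 347, 123]
  L2: h(191,154)=(191*31+154)%997=93 h(347,123)=(347*31+123)%997=910 -> [93, 910]
  L3: h(93,910)=(93*31+910)%997=802 -> [802]
  root=802

Answer: 36 191 62 93 135 29 802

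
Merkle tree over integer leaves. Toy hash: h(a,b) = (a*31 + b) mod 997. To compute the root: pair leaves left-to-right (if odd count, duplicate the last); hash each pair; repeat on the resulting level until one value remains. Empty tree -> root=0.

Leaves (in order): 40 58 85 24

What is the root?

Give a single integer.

L0: [40, 58, 85, 24]
L1: h(40,58)=(40*31+58)%997=301 h(85,24)=(85*31+24)%997=665 -> [301, 665]
L2: h(301,665)=(301*31+665)%997=26 -> [26]

Answer: 26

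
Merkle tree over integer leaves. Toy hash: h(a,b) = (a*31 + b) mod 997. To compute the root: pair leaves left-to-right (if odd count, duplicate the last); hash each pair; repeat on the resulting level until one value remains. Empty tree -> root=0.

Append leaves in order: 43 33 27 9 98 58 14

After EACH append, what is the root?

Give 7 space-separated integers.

Answer: 43 369 339 321 633 350 693

Derivation:
After append 43 (leaves=[43]):
  L0: [43]
  root=43
After append 33 (leaves=[43, 33]):
  L0: [43, 33]
  L1: h(43,33)=(43*31+33)%997=369 -> [369]
  root=369
After append 27 (leaves=[43, 33, 27]):
  L0: [43, 33, 27]
  L1: h(43,33)=(43*31+33)%997=369 h(27,27)=(27*31+27)%997=864 -> [369, 864]
  L2: h(369,864)=(369*31+864)%997=339 -> [339]
  root=339
After append 9 (leaves=[43, 33, 27, 9]):
  L0: [43, 33, 27, 9]
  L1: h(43,33)=(43*31+33)%997=369 h(27,9)=(27*31+9)%997=846 -> [369, 846]
  L2: h(369,846)=(369*31+846)%997=321 -> [321]
  root=321
After append 98 (leaves=[43, 33, 27, 9, 98]):
  L0: [43, 33, 27, 9, 98]
  L1: h(43,33)=(43*31+33)%997=369 h(27,9)=(27*31+9)%997=846 h(98,98)=(98*31+98)%997=145 -> [369, 846, 145]
  L2: h(369,846)=(369*31+846)%997=321 h(145,145)=(145*31+145)%997=652 -> [321, 652]
  L3: h(321,652)=(321*31+652)%997=633 -> [633]
  root=633
After append 58 (leaves=[43, 33, 27, 9, 98, 58]):
  L0: [43, 33, 27, 9, 98, 58]
  L1: h(43,33)=(43*31+33)%997=369 h(27,9)=(27*31+9)%997=846 h(98,58)=(98*31+58)%997=105 -> [369, 846, 105]
  L2: h(369,846)=(369*31+846)%997=321 h(105,105)=(105*31+105)%997=369 -> [321, 369]
  L3: h(321,369)=(321*31+369)%997=350 -> [350]
  root=350
After append 14 (leaves=[43, 33, 27, 9, 98, 58, 14]):
  L0: [43, 33, 27, 9, 98, 58, 14]
  L1: h(43,33)=(43*31+33)%997=369 h(27,9)=(27*31+9)%997=846 h(98,58)=(98*31+58)%997=105 h(14,14)=(14*31+14)%997=448 -> [369, 846, 105, 448]
  L2: h(369,846)=(369*31+846)%997=321 h(105,448)=(105*31+448)%997=712 -> [321, 712]
  L3: h(321,712)=(321*31+712)%997=693 -> [693]
  root=693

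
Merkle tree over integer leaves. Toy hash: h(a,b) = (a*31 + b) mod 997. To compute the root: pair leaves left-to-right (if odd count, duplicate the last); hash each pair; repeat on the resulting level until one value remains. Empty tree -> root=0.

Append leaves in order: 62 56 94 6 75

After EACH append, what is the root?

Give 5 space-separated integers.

After append 62 (leaves=[62]):
  L0: [62]
  root=62
After append 56 (leaves=[62, 56]):
  L0: [62, 56]
  L1: h(62,56)=(62*31+56)%997=981 -> [981]
  root=981
After append 94 (leaves=[62, 56, 94]):
  L0: [62, 56, 94]
  L1: h(62,56)=(62*31+56)%997=981 h(94,94)=(94*31+94)%997=17 -> [981, 17]
  L2: h(981,17)=(981*31+17)%997=518 -> [518]
  root=518
After append 6 (leaves=[62, 56, 94, 6]):
  L0: [62, 56, 94, 6]
  L1: h(62,56)=(62*31+56)%997=981 h(94,6)=(94*31+6)%997=926 -> [981, 926]
  L2: h(981,926)=(981*31+926)%997=430 -> [430]
  root=430
After append 75 (leaves=[62, 56, 94, 6, 75]):
  L0: [62, 56, 94, 6, 75]
  L1: h(62,56)=(62*31+56)%997=981 h(94,6)=(94*31+6)%997=926 h(75,75)=(75*31+75)%997=406 -> [981, 926, 406]
  L2: h(981,926)=(981*31+926)%997=430 h(406,406)=(406*31+406)%997=31 -> [430, 31]
  L3: h(430,31)=(430*31+31)%997=400 -> [400]
  root=400

Answer: 62 981 518 430 400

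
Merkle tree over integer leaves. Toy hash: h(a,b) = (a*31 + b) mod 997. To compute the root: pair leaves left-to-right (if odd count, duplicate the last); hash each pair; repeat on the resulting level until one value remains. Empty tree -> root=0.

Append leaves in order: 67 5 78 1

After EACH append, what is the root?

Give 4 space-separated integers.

After append 67 (leaves=[67]):
  L0: [67]
  root=67
After append 5 (leaves=[67, 5]):
  L0: [67, 5]
  L1: h(67,5)=(67*31+5)%997=88 -> [88]
  root=88
After append 78 (leaves=[67, 5, 78]):
  L0: [67, 5, 78]
  L1: h(67,5)=(67*31+5)%997=88 h(78,78)=(78*31+78)%997=502 -> [88, 502]
  L2: h(88,502)=(88*31+502)%997=239 -> [239]
  root=239
After append 1 (leaves=[67, 5, 78, 1]):
  L0: [67, 5, 78, 1]
  L1: h(67,5)=(67*31+5)%997=88 h(78,1)=(78*31+1)%997=425 -> [88, 425]
  L2: h(88,425)=(88*31+425)%997=162 -> [162]
  root=162

Answer: 67 88 239 162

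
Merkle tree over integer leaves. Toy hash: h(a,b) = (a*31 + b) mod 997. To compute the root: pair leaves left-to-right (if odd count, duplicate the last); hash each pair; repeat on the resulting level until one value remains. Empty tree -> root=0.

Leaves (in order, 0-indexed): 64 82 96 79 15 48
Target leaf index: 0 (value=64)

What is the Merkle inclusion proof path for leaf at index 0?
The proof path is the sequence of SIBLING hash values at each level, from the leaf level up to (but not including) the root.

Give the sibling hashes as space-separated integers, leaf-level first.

Answer: 82 64 464

Derivation:
L0 (leaves): [64, 82, 96, 79, 15, 48], target index=0
L1: h(64,82)=(64*31+82)%997=72 [pair 0] h(96,79)=(96*31+79)%997=64 [pair 1] h(15,48)=(15*31+48)%997=513 [pair 2] -> [72, 64, 513]
  Sibling for proof at L0: 82
L2: h(72,64)=(72*31+64)%997=302 [pair 0] h(513,513)=(513*31+513)%997=464 [pair 1] -> [302, 464]
  Sibling for proof at L1: 64
L3: h(302,464)=(302*31+464)%997=853 [pair 0] -> [853]
  Sibling for proof at L2: 464
Root: 853
Proof path (sibling hashes from leaf to root): [82, 64, 464]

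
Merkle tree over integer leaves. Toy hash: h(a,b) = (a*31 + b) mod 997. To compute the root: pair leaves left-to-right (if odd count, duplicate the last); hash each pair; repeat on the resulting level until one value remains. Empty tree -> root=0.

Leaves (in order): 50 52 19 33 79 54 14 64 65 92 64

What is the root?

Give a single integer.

L0: [50, 52, 19, 33, 79, 54, 14, 64, 65, 92, 64]
L1: h(50,52)=(50*31+52)%997=605 h(19,33)=(19*31+33)%997=622 h(79,54)=(79*31+54)%997=509 h(14,64)=(14*31+64)%997=498 h(65,92)=(65*31+92)%997=113 h(64,64)=(64*31+64)%997=54 -> [605, 622, 509, 498, 113, 54]
L2: h(605,622)=(605*31+622)%997=434 h(509,498)=(509*31+498)%997=325 h(113,54)=(113*31+54)%997=566 -> [434, 325, 566]
L3: h(434,325)=(434*31+325)%997=818 h(566,566)=(566*31+566)%997=166 -> [818, 166]
L4: h(818,166)=(818*31+166)%997=599 -> [599]

Answer: 599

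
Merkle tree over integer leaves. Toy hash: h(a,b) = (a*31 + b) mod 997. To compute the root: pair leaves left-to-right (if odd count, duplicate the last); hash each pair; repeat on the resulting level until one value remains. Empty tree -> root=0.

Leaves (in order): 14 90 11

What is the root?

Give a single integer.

L0: [14, 90, 11]
L1: h(14,90)=(14*31+90)%997=524 h(11,11)=(11*31+11)%997=352 -> [524, 352]
L2: h(524,352)=(524*31+352)%997=644 -> [644]

Answer: 644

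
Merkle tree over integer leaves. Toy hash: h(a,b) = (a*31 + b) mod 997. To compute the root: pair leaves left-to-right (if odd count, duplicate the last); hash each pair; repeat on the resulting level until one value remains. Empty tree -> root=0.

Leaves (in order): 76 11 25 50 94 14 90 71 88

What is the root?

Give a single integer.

Answer: 183

Derivation:
L0: [76, 11, 25, 50, 94, 14, 90, 71, 88]
L1: h(76,11)=(76*31+11)%997=373 h(25,50)=(25*31+50)%997=825 h(94,14)=(94*31+14)%997=934 h(90,71)=(90*31+71)%997=867 h(88,88)=(88*31+88)%997=822 -> [373, 825, 934, 867, 822]
L2: h(373,825)=(373*31+825)%997=424 h(934,867)=(934*31+867)%997=908 h(822,822)=(822*31+822)%997=382 -> [424, 908, 382]
L3: h(424,908)=(424*31+908)%997=94 h(382,382)=(382*31+382)%997=260 -> [94, 260]
L4: h(94,260)=(94*31+260)%997=183 -> [183]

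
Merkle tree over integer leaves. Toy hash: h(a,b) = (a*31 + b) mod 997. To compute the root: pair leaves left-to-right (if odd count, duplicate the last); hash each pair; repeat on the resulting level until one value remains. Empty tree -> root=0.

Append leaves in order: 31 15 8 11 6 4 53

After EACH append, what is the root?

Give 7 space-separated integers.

After append 31 (leaves=[31]):
  L0: [31]
  root=31
After append 15 (leaves=[31, 15]):
  L0: [31, 15]
  L1: h(31,15)=(31*31+15)%997=976 -> [976]
  root=976
After append 8 (leaves=[31, 15, 8]):
  L0: [31, 15, 8]
  L1: h(31,15)=(31*31+15)%997=976 h(8,8)=(8*31+8)%997=256 -> [976, 256]
  L2: h(976,256)=(976*31+256)%997=602 -> [602]
  root=602
After append 11 (leaves=[31, 15, 8, 11]):
  L0: [31, 15, 8, 11]
  L1: h(31,15)=(31*31+15)%997=976 h(8,11)=(8*31+11)%997=259 -> [976, 259]
  L2: h(976,259)=(976*31+259)%997=605 -> [605]
  root=605
After append 6 (leaves=[31, 15, 8, 11, 6]):
  L0: [31, 15, 8, 11, 6]
  L1: h(31,15)=(31*31+15)%997=976 h(8,11)=(8*31+11)%997=259 h(6,6)=(6*31+6)%997=192 -> [976, 259, 192]
  L2: h(976,259)=(976*31+259)%997=605 h(192,192)=(192*31+192)%997=162 -> [605, 162]
  L3: h(605,162)=(605*31+162)%997=971 -> [971]
  root=971
After append 4 (leaves=[31, 15, 8, 11, 6, 4]):
  L0: [31, 15, 8, 11, 6, 4]
  L1: h(31,15)=(31*31+15)%997=976 h(8,11)=(8*31+11)%997=259 h(6,4)=(6*31+4)%997=190 -> [976, 259, 190]
  L2: h(976,259)=(976*31+259)%997=605 h(190,190)=(190*31+190)%997=98 -> [605, 98]
  L3: h(605,98)=(605*31+98)%997=907 -> [907]
  root=907
After append 53 (leaves=[31, 15, 8, 11, 6, 4, 53]):
  L0: [31, 15, 8, 11, 6, 4, 53]
  L1: h(31,15)=(31*31+15)%997=976 h(8,11)=(8*31+11)%997=259 h(6,4)=(6*31+4)%997=190 h(53,53)=(53*31+53)%997=699 -> [976, 259, 190, 699]
  L2: h(976,259)=(976*31+259)%997=605 h(190,699)=(190*31+699)%997=607 -> [605, 607]
  L3: h(605,607)=(605*31+607)%997=419 -> [419]
  root=419

Answer: 31 976 602 605 971 907 419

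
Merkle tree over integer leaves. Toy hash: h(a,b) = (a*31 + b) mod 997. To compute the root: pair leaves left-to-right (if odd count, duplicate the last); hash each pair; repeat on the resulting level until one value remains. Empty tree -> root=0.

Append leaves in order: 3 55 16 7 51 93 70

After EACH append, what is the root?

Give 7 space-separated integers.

Answer: 3 148 115 106 675 25 591

Derivation:
After append 3 (leaves=[3]):
  L0: [3]
  root=3
After append 55 (leaves=[3, 55]):
  L0: [3, 55]
  L1: h(3,55)=(3*31+55)%997=148 -> [148]
  root=148
After append 16 (leaves=[3, 55, 16]):
  L0: [3, 55, 16]
  L1: h(3,55)=(3*31+55)%997=148 h(16,16)=(16*31+16)%997=512 -> [148, 512]
  L2: h(148,512)=(148*31+512)%997=115 -> [115]
  root=115
After append 7 (leaves=[3, 55, 16, 7]):
  L0: [3, 55, 16, 7]
  L1: h(3,55)=(3*31+55)%997=148 h(16,7)=(16*31+7)%997=503 -> [148, 503]
  L2: h(148,503)=(148*31+503)%997=106 -> [106]
  root=106
After append 51 (leaves=[3, 55, 16, 7, 51]):
  L0: [3, 55, 16, 7, 51]
  L1: h(3,55)=(3*31+55)%997=148 h(16,7)=(16*31+7)%997=503 h(51,51)=(51*31+51)%997=635 -> [148, 503, 635]
  L2: h(148,503)=(148*31+503)%997=106 h(635,635)=(635*31+635)%997=380 -> [106, 380]
  L3: h(106,380)=(106*31+380)%997=675 -> [675]
  root=675
After append 93 (leaves=[3, 55, 16, 7, 51, 93]):
  L0: [3, 55, 16, 7, 51, 93]
  L1: h(3,55)=(3*31+55)%997=148 h(16,7)=(16*31+7)%997=503 h(51,93)=(51*31+93)%997=677 -> [148, 503, 677]
  L2: h(148,503)=(148*31+503)%997=106 h(677,677)=(677*31+677)%997=727 -> [106, 727]
  L3: h(106,727)=(106*31+727)%997=25 -> [25]
  root=25
After append 70 (leaves=[3, 55, 16, 7, 51, 93, 70]):
  L0: [3, 55, 16, 7, 51, 93, 70]
  L1: h(3,55)=(3*31+55)%997=148 h(16,7)=(16*31+7)%997=503 h(51,93)=(51*31+93)%997=677 h(70,70)=(70*31+70)%997=246 -> [148, 503, 677, 246]
  L2: h(148,503)=(148*31+503)%997=106 h(677,246)=(677*31+246)%997=296 -> [106, 296]
  L3: h(106,296)=(106*31+296)%997=591 -> [591]
  root=591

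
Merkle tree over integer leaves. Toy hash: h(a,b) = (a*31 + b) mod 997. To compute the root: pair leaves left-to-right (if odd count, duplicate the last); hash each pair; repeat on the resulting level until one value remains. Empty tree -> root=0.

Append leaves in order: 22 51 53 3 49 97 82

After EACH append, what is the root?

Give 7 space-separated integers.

After append 22 (leaves=[22]):
  L0: [22]
  root=22
After append 51 (leaves=[22, 51]):
  L0: [22, 51]
  L1: h(22,51)=(22*31+51)%997=733 -> [733]
  root=733
After append 53 (leaves=[22, 51, 53]):
  L0: [22, 51, 53]
  L1: h(22,51)=(22*31+51)%997=733 h(53,53)=(53*31+53)%997=699 -> [733, 699]
  L2: h(733,699)=(733*31+699)%997=491 -> [491]
  root=491
After append 3 (leaves=[22, 51, 53, 3]):
  L0: [22, 51, 53, 3]
  L1: h(22,51)=(22*31+51)%997=733 h(53,3)=(53*31+3)%997=649 -> [733, 649]
  L2: h(733,649)=(733*31+649)%997=441 -> [441]
  root=441
After append 49 (leaves=[22, 51, 53, 3, 49]):
  L0: [22, 51, 53, 3, 49]
  L1: h(22,51)=(22*31+51)%997=733 h(53,3)=(53*31+3)%997=649 h(49,49)=(49*31+49)%997=571 -> [733, 649, 571]
  L2: h(733,649)=(733*31+649)%997=441 h(571,571)=(571*31+571)%997=326 -> [441, 326]
  L3: h(441,326)=(441*31+326)%997=39 -> [39]
  root=39
After append 97 (leaves=[22, 51, 53, 3, 49, 97]):
  L0: [22, 51, 53, 3, 49, 97]
  L1: h(22,51)=(22*31+51)%997=733 h(53,3)=(53*31+3)%997=649 h(49,97)=(49*31+97)%997=619 -> [733, 649, 619]
  L2: h(733,649)=(733*31+649)%997=441 h(619,619)=(619*31+619)%997=865 -> [441, 865]
  L3: h(441,865)=(441*31+865)%997=578 -> [578]
  root=578
After append 82 (leaves=[22, 51, 53, 3, 49, 97, 82]):
  L0: [22, 51, 53, 3, 49, 97, 82]
  L1: h(22,51)=(22*31+51)%997=733 h(53,3)=(53*31+3)%997=649 h(49,97)=(49*31+97)%997=619 h(82,82)=(82*31+82)%997=630 -> [733, 649, 619, 630]
  L2: h(733,649)=(733*31+649)%997=441 h(619,630)=(619*31+630)%997=876 -> [441, 876]
  L3: h(441,876)=(441*31+876)%997=589 -> [589]
  root=589

Answer: 22 733 491 441 39 578 589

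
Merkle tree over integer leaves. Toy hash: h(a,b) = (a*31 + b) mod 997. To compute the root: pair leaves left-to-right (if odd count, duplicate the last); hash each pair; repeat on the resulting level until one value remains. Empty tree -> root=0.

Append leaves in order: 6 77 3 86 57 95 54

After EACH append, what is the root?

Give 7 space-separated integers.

Answer: 6 263 273 356 611 830 696

Derivation:
After append 6 (leaves=[6]):
  L0: [6]
  root=6
After append 77 (leaves=[6, 77]):
  L0: [6, 77]
  L1: h(6,77)=(6*31+77)%997=263 -> [263]
  root=263
After append 3 (leaves=[6, 77, 3]):
  L0: [6, 77, 3]
  L1: h(6,77)=(6*31+77)%997=263 h(3,3)=(3*31+3)%997=96 -> [263, 96]
  L2: h(263,96)=(263*31+96)%997=273 -> [273]
  root=273
After append 86 (leaves=[6, 77, 3, 86]):
  L0: [6, 77, 3, 86]
  L1: h(6,77)=(6*31+77)%997=263 h(3,86)=(3*31+86)%997=179 -> [263, 179]
  L2: h(263,179)=(263*31+179)%997=356 -> [356]
  root=356
After append 57 (leaves=[6, 77, 3, 86, 57]):
  L0: [6, 77, 3, 86, 57]
  L1: h(6,77)=(6*31+77)%997=263 h(3,86)=(3*31+86)%997=179 h(57,57)=(57*31+57)%997=827 -> [263, 179, 827]
  L2: h(263,179)=(263*31+179)%997=356 h(827,827)=(827*31+827)%997=542 -> [356, 542]
  L3: h(356,542)=(356*31+542)%997=611 -> [611]
  root=611
After append 95 (leaves=[6, 77, 3, 86, 57, 95]):
  L0: [6, 77, 3, 86, 57, 95]
  L1: h(6,77)=(6*31+77)%997=263 h(3,86)=(3*31+86)%997=179 h(57,95)=(57*31+95)%997=865 -> [263, 179, 865]
  L2: h(263,179)=(263*31+179)%997=356 h(865,865)=(865*31+865)%997=761 -> [356, 761]
  L3: h(356,761)=(356*31+761)%997=830 -> [830]
  root=830
After append 54 (leaves=[6, 77, 3, 86, 57, 95, 54]):
  L0: [6, 77, 3, 86, 57, 95, 54]
  L1: h(6,77)=(6*31+77)%997=263 h(3,86)=(3*31+86)%997=179 h(57,95)=(57*31+95)%997=865 h(54,54)=(54*31+54)%997=731 -> [263, 179, 865, 731]
  L2: h(263,179)=(263*31+179)%997=356 h(865,731)=(865*31+731)%997=627 -> [356, 627]
  L3: h(356,627)=(356*31+627)%997=696 -> [696]
  root=696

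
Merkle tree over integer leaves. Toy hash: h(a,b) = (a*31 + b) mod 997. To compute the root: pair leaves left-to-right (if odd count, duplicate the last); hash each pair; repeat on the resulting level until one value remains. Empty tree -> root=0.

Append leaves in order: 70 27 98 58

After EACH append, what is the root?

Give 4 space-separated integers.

Answer: 70 203 456 416

Derivation:
After append 70 (leaves=[70]):
  L0: [70]
  root=70
After append 27 (leaves=[70, 27]):
  L0: [70, 27]
  L1: h(70,27)=(70*31+27)%997=203 -> [203]
  root=203
After append 98 (leaves=[70, 27, 98]):
  L0: [70, 27, 98]
  L1: h(70,27)=(70*31+27)%997=203 h(98,98)=(98*31+98)%997=145 -> [203, 145]
  L2: h(203,145)=(203*31+145)%997=456 -> [456]
  root=456
After append 58 (leaves=[70, 27, 98, 58]):
  L0: [70, 27, 98, 58]
  L1: h(70,27)=(70*31+27)%997=203 h(98,58)=(98*31+58)%997=105 -> [203, 105]
  L2: h(203,105)=(203*31+105)%997=416 -> [416]
  root=416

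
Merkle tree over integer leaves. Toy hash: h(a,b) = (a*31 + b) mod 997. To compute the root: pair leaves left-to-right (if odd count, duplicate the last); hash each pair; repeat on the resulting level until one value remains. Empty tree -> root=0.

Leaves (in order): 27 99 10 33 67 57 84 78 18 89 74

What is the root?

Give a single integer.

Answer: 989

Derivation:
L0: [27, 99, 10, 33, 67, 57, 84, 78, 18, 89, 74]
L1: h(27,99)=(27*31+99)%997=936 h(10,33)=(10*31+33)%997=343 h(67,57)=(67*31+57)%997=140 h(84,78)=(84*31+78)%997=688 h(18,89)=(18*31+89)%997=647 h(74,74)=(74*31+74)%997=374 -> [936, 343, 140, 688, 647, 374]
L2: h(936,343)=(936*31+343)%997=446 h(140,688)=(140*31+688)%997=43 h(647,374)=(647*31+374)%997=491 -> [446, 43, 491]
L3: h(446,43)=(446*31+43)%997=908 h(491,491)=(491*31+491)%997=757 -> [908, 757]
L4: h(908,757)=(908*31+757)%997=989 -> [989]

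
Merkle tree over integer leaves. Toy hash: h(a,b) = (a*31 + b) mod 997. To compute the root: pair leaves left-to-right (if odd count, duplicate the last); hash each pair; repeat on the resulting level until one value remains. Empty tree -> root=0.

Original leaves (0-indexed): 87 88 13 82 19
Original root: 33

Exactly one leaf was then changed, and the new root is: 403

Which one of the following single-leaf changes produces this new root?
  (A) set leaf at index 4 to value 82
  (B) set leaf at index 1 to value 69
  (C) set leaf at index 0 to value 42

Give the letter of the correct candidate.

Answer: C

Derivation:
Original leaves: [87, 88, 13, 82, 19]
Target new root: 403
Try each candidate change and compute the resulting root:
Candidate A: set leaf[4] = 82 -> leaves = [87, 88, 13, 82, 82]
  L0: [87, 88, 13, 82, 82]
  L1: h(87,88)=(87*31+88)%997=791 h(13,82)=(13*31+82)%997=485 h(82,82)=(82*31+82)%997=630 -> [791, 485, 630]
  L2: h(791,485)=(791*31+485)%997=81 h(630,630)=(630*31+630)%997=220 -> [81, 220]
  L3: h(81,220)=(81*31+220)%997=737 -> [737]
  root = 737 != target 403
Candidate B: set leaf[1] = 69 -> leaves = [87, 69, 13, 82, 19]
  L0: [87, 69, 13, 82, 19]
  L1: h(87,69)=(87*31+69)%997=772 h(13,82)=(13*31+82)%997=485 h(19,19)=(19*31+19)%997=608 -> [772, 485, 608]
  L2: h(772,485)=(772*31+485)%997=489 h(608,608)=(608*31+608)%997=513 -> [489, 513]
  L3: h(489,513)=(489*31+513)%997=717 -> [717]
  root = 717 != target 403
Candidate C: set leaf[0] = 42 -> leaves = [42, 88, 13, 82, 19]
  L0: [42, 88, 13, 82, 19]
  L1: h(42,88)=(42*31+88)%997=393 h(13,82)=(13*31+82)%997=485 h(19,19)=(19*31+19)%997=608 -> [393, 485, 608]
  L2: h(393,485)=(393*31+485)%997=704 h(608,608)=(608*31+608)%997=513 -> [704, 513]
  L3: h(704,513)=(704*31+513)%997=403 -> [403]
  root = 403 == target 403  ** MATCH **
Candidate C produces the target root.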